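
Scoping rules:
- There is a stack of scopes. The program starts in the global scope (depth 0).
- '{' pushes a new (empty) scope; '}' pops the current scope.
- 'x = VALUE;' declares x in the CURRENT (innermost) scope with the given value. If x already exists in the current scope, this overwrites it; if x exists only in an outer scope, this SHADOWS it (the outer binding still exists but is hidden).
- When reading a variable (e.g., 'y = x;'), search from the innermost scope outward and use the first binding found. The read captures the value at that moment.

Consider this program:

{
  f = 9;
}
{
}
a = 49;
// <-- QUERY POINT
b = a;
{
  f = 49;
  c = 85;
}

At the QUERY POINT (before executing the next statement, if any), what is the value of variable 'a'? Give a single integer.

Step 1: enter scope (depth=1)
Step 2: declare f=9 at depth 1
Step 3: exit scope (depth=0)
Step 4: enter scope (depth=1)
Step 5: exit scope (depth=0)
Step 6: declare a=49 at depth 0
Visible at query point: a=49

Answer: 49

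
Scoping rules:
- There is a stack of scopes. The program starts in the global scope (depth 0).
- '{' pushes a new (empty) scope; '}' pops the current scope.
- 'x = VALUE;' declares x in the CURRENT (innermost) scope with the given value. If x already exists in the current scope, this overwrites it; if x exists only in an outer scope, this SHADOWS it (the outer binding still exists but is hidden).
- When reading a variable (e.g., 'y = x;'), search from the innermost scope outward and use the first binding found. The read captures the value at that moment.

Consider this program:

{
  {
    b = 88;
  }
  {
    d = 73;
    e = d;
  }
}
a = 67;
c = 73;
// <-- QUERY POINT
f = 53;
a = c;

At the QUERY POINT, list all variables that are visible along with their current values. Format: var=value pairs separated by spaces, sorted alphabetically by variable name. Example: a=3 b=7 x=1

Answer: a=67 c=73

Derivation:
Step 1: enter scope (depth=1)
Step 2: enter scope (depth=2)
Step 3: declare b=88 at depth 2
Step 4: exit scope (depth=1)
Step 5: enter scope (depth=2)
Step 6: declare d=73 at depth 2
Step 7: declare e=(read d)=73 at depth 2
Step 8: exit scope (depth=1)
Step 9: exit scope (depth=0)
Step 10: declare a=67 at depth 0
Step 11: declare c=73 at depth 0
Visible at query point: a=67 c=73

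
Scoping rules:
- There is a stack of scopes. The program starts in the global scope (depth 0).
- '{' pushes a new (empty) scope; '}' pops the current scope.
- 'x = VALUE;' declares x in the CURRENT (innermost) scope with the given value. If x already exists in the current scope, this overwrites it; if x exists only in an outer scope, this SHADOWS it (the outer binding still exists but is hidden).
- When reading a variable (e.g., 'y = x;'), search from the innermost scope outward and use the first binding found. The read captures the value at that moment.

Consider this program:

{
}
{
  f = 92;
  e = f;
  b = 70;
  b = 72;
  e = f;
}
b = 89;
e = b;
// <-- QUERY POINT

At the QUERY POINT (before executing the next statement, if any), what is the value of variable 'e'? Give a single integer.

Step 1: enter scope (depth=1)
Step 2: exit scope (depth=0)
Step 3: enter scope (depth=1)
Step 4: declare f=92 at depth 1
Step 5: declare e=(read f)=92 at depth 1
Step 6: declare b=70 at depth 1
Step 7: declare b=72 at depth 1
Step 8: declare e=(read f)=92 at depth 1
Step 9: exit scope (depth=0)
Step 10: declare b=89 at depth 0
Step 11: declare e=(read b)=89 at depth 0
Visible at query point: b=89 e=89

Answer: 89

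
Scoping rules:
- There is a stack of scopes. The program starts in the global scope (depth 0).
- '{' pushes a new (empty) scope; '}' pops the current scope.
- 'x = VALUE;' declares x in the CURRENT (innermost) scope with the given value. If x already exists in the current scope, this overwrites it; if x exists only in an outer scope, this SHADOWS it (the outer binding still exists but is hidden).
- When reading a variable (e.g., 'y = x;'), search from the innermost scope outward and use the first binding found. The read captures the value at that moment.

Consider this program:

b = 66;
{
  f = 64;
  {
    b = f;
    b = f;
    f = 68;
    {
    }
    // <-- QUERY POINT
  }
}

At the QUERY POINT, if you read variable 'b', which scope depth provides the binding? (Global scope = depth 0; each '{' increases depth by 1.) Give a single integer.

Step 1: declare b=66 at depth 0
Step 2: enter scope (depth=1)
Step 3: declare f=64 at depth 1
Step 4: enter scope (depth=2)
Step 5: declare b=(read f)=64 at depth 2
Step 6: declare b=(read f)=64 at depth 2
Step 7: declare f=68 at depth 2
Step 8: enter scope (depth=3)
Step 9: exit scope (depth=2)
Visible at query point: b=64 f=68

Answer: 2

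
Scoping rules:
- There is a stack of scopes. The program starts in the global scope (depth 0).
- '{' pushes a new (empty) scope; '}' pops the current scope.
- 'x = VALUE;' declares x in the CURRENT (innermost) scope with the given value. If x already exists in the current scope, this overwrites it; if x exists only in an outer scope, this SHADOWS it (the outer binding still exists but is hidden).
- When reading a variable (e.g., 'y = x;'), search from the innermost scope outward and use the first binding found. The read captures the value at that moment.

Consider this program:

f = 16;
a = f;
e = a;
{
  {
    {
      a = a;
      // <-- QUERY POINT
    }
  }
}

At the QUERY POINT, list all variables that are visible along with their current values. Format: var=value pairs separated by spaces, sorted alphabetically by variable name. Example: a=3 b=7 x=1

Step 1: declare f=16 at depth 0
Step 2: declare a=(read f)=16 at depth 0
Step 3: declare e=(read a)=16 at depth 0
Step 4: enter scope (depth=1)
Step 5: enter scope (depth=2)
Step 6: enter scope (depth=3)
Step 7: declare a=(read a)=16 at depth 3
Visible at query point: a=16 e=16 f=16

Answer: a=16 e=16 f=16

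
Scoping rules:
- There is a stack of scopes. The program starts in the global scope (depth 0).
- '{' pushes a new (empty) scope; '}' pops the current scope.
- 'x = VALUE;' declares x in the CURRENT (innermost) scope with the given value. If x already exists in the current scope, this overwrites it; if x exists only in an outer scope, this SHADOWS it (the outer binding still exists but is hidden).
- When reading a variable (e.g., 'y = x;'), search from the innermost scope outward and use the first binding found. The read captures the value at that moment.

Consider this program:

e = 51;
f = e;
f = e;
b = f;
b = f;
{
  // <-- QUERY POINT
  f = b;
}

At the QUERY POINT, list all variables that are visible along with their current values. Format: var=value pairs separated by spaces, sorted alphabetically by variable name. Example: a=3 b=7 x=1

Step 1: declare e=51 at depth 0
Step 2: declare f=(read e)=51 at depth 0
Step 3: declare f=(read e)=51 at depth 0
Step 4: declare b=(read f)=51 at depth 0
Step 5: declare b=(read f)=51 at depth 0
Step 6: enter scope (depth=1)
Visible at query point: b=51 e=51 f=51

Answer: b=51 e=51 f=51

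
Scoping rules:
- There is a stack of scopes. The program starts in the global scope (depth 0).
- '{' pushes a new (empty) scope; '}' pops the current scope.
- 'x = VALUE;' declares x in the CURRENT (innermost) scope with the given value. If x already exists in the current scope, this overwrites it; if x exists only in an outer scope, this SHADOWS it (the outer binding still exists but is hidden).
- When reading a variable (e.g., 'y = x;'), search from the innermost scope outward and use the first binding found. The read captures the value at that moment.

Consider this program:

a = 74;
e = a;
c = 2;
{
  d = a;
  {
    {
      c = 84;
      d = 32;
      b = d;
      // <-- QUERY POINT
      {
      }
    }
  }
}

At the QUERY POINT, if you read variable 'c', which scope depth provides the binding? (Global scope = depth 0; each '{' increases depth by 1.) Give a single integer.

Answer: 3

Derivation:
Step 1: declare a=74 at depth 0
Step 2: declare e=(read a)=74 at depth 0
Step 3: declare c=2 at depth 0
Step 4: enter scope (depth=1)
Step 5: declare d=(read a)=74 at depth 1
Step 6: enter scope (depth=2)
Step 7: enter scope (depth=3)
Step 8: declare c=84 at depth 3
Step 9: declare d=32 at depth 3
Step 10: declare b=(read d)=32 at depth 3
Visible at query point: a=74 b=32 c=84 d=32 e=74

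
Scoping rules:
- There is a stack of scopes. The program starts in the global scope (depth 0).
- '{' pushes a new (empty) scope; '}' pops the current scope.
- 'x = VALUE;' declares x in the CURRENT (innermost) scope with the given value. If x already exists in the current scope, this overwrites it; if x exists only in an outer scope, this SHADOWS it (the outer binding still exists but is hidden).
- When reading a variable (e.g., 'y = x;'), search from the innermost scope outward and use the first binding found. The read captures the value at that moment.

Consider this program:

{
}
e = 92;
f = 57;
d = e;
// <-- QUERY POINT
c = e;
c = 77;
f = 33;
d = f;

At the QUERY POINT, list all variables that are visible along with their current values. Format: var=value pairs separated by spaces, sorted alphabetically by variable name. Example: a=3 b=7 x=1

Answer: d=92 e=92 f=57

Derivation:
Step 1: enter scope (depth=1)
Step 2: exit scope (depth=0)
Step 3: declare e=92 at depth 0
Step 4: declare f=57 at depth 0
Step 5: declare d=(read e)=92 at depth 0
Visible at query point: d=92 e=92 f=57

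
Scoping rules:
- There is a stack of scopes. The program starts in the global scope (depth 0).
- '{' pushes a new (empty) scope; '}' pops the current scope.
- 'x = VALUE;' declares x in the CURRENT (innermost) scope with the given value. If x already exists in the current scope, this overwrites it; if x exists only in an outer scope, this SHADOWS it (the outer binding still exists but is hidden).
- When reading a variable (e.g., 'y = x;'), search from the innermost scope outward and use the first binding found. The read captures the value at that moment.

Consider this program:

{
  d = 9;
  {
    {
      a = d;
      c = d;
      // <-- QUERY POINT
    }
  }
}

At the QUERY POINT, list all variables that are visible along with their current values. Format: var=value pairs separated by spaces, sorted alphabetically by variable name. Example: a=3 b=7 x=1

Step 1: enter scope (depth=1)
Step 2: declare d=9 at depth 1
Step 3: enter scope (depth=2)
Step 4: enter scope (depth=3)
Step 5: declare a=(read d)=9 at depth 3
Step 6: declare c=(read d)=9 at depth 3
Visible at query point: a=9 c=9 d=9

Answer: a=9 c=9 d=9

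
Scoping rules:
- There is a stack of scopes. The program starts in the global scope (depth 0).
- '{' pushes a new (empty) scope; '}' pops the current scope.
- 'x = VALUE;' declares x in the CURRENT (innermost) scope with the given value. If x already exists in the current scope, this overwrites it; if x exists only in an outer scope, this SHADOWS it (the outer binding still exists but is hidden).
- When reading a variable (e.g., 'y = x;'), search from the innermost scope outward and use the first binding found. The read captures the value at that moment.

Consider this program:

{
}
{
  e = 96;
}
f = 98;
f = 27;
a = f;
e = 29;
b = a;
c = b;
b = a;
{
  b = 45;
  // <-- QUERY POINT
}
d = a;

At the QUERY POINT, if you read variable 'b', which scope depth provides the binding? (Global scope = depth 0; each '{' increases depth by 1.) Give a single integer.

Step 1: enter scope (depth=1)
Step 2: exit scope (depth=0)
Step 3: enter scope (depth=1)
Step 4: declare e=96 at depth 1
Step 5: exit scope (depth=0)
Step 6: declare f=98 at depth 0
Step 7: declare f=27 at depth 0
Step 8: declare a=(read f)=27 at depth 0
Step 9: declare e=29 at depth 0
Step 10: declare b=(read a)=27 at depth 0
Step 11: declare c=(read b)=27 at depth 0
Step 12: declare b=(read a)=27 at depth 0
Step 13: enter scope (depth=1)
Step 14: declare b=45 at depth 1
Visible at query point: a=27 b=45 c=27 e=29 f=27

Answer: 1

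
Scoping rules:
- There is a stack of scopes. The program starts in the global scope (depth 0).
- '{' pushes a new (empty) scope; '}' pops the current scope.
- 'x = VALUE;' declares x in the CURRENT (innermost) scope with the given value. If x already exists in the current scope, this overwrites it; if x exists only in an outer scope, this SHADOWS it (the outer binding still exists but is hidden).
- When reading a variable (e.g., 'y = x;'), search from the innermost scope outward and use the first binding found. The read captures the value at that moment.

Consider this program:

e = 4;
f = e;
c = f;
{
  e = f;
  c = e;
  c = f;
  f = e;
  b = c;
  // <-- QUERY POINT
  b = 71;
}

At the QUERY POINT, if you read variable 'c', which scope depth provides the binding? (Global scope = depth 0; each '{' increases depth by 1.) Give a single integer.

Answer: 1

Derivation:
Step 1: declare e=4 at depth 0
Step 2: declare f=(read e)=4 at depth 0
Step 3: declare c=(read f)=4 at depth 0
Step 4: enter scope (depth=1)
Step 5: declare e=(read f)=4 at depth 1
Step 6: declare c=(read e)=4 at depth 1
Step 7: declare c=(read f)=4 at depth 1
Step 8: declare f=(read e)=4 at depth 1
Step 9: declare b=(read c)=4 at depth 1
Visible at query point: b=4 c=4 e=4 f=4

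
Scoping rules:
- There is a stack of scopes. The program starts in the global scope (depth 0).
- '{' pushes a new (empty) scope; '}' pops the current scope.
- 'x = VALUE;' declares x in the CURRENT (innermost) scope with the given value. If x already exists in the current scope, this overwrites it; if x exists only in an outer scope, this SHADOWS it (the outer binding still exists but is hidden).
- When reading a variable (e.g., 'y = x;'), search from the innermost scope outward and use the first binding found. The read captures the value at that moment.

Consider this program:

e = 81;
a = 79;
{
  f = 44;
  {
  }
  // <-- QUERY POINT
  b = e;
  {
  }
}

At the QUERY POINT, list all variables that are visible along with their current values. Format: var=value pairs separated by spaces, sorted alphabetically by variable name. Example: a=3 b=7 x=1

Step 1: declare e=81 at depth 0
Step 2: declare a=79 at depth 0
Step 3: enter scope (depth=1)
Step 4: declare f=44 at depth 1
Step 5: enter scope (depth=2)
Step 6: exit scope (depth=1)
Visible at query point: a=79 e=81 f=44

Answer: a=79 e=81 f=44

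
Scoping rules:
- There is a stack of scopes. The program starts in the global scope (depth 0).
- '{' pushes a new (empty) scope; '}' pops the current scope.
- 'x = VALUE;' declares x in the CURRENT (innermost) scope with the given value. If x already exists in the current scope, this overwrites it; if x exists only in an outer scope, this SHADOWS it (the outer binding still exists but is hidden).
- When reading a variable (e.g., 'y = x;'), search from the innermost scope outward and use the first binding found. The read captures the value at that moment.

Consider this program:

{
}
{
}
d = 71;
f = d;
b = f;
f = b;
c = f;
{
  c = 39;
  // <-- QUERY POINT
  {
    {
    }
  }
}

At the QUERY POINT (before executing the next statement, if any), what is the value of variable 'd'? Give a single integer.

Answer: 71

Derivation:
Step 1: enter scope (depth=1)
Step 2: exit scope (depth=0)
Step 3: enter scope (depth=1)
Step 4: exit scope (depth=0)
Step 5: declare d=71 at depth 0
Step 6: declare f=(read d)=71 at depth 0
Step 7: declare b=(read f)=71 at depth 0
Step 8: declare f=(read b)=71 at depth 0
Step 9: declare c=(read f)=71 at depth 0
Step 10: enter scope (depth=1)
Step 11: declare c=39 at depth 1
Visible at query point: b=71 c=39 d=71 f=71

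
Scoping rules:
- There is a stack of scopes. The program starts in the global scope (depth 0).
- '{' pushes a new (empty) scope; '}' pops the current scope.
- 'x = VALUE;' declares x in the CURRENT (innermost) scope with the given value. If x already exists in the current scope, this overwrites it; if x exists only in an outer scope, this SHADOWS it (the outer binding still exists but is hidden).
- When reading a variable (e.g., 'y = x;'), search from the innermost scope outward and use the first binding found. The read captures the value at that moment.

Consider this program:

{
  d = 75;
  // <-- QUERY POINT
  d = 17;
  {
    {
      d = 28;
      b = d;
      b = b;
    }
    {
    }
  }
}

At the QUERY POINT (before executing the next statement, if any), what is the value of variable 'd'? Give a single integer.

Answer: 75

Derivation:
Step 1: enter scope (depth=1)
Step 2: declare d=75 at depth 1
Visible at query point: d=75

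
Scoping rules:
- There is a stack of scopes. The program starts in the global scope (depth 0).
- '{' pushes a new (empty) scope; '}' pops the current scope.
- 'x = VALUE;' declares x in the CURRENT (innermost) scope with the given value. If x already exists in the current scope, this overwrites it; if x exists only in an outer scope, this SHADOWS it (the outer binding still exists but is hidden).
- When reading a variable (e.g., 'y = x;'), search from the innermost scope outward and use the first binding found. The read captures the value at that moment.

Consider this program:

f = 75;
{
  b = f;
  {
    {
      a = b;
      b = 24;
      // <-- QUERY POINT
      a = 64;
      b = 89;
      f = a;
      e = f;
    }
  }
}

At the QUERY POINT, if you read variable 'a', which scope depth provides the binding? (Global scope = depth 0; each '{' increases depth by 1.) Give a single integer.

Answer: 3

Derivation:
Step 1: declare f=75 at depth 0
Step 2: enter scope (depth=1)
Step 3: declare b=(read f)=75 at depth 1
Step 4: enter scope (depth=2)
Step 5: enter scope (depth=3)
Step 6: declare a=(read b)=75 at depth 3
Step 7: declare b=24 at depth 3
Visible at query point: a=75 b=24 f=75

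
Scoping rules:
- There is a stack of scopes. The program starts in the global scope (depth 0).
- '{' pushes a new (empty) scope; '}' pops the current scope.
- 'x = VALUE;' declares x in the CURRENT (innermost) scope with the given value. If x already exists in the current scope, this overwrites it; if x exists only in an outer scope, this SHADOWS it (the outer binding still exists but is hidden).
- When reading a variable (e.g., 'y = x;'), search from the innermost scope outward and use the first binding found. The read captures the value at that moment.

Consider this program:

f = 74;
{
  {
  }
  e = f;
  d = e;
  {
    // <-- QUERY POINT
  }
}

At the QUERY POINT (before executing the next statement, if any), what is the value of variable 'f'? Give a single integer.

Answer: 74

Derivation:
Step 1: declare f=74 at depth 0
Step 2: enter scope (depth=1)
Step 3: enter scope (depth=2)
Step 4: exit scope (depth=1)
Step 5: declare e=(read f)=74 at depth 1
Step 6: declare d=(read e)=74 at depth 1
Step 7: enter scope (depth=2)
Visible at query point: d=74 e=74 f=74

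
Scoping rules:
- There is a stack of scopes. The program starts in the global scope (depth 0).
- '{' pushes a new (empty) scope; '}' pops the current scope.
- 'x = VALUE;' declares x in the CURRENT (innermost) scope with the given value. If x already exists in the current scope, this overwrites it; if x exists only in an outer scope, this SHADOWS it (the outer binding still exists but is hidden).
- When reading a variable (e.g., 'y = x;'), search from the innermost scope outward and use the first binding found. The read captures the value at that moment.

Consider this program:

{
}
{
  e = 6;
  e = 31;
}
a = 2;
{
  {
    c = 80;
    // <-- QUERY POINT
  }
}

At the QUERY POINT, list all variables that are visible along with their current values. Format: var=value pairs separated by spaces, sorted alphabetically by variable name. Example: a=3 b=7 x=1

Step 1: enter scope (depth=1)
Step 2: exit scope (depth=0)
Step 3: enter scope (depth=1)
Step 4: declare e=6 at depth 1
Step 5: declare e=31 at depth 1
Step 6: exit scope (depth=0)
Step 7: declare a=2 at depth 0
Step 8: enter scope (depth=1)
Step 9: enter scope (depth=2)
Step 10: declare c=80 at depth 2
Visible at query point: a=2 c=80

Answer: a=2 c=80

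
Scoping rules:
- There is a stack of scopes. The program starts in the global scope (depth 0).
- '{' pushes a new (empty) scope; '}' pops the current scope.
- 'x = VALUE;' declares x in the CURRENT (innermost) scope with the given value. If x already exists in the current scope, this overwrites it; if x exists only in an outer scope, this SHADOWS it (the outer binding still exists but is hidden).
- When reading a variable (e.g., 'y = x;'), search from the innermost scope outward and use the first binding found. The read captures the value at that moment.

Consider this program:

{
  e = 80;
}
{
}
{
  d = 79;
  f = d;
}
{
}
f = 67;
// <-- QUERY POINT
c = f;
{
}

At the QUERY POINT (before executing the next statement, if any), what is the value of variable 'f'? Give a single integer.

Step 1: enter scope (depth=1)
Step 2: declare e=80 at depth 1
Step 3: exit scope (depth=0)
Step 4: enter scope (depth=1)
Step 5: exit scope (depth=0)
Step 6: enter scope (depth=1)
Step 7: declare d=79 at depth 1
Step 8: declare f=(read d)=79 at depth 1
Step 9: exit scope (depth=0)
Step 10: enter scope (depth=1)
Step 11: exit scope (depth=0)
Step 12: declare f=67 at depth 0
Visible at query point: f=67

Answer: 67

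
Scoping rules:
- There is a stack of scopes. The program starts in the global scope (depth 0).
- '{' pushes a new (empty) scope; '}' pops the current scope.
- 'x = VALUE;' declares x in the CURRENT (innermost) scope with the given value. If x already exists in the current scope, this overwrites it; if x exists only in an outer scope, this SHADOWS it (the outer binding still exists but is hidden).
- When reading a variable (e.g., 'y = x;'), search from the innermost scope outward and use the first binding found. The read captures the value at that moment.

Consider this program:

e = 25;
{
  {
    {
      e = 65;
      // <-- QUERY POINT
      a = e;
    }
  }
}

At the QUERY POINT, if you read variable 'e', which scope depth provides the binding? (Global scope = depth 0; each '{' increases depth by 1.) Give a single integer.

Step 1: declare e=25 at depth 0
Step 2: enter scope (depth=1)
Step 3: enter scope (depth=2)
Step 4: enter scope (depth=3)
Step 5: declare e=65 at depth 3
Visible at query point: e=65

Answer: 3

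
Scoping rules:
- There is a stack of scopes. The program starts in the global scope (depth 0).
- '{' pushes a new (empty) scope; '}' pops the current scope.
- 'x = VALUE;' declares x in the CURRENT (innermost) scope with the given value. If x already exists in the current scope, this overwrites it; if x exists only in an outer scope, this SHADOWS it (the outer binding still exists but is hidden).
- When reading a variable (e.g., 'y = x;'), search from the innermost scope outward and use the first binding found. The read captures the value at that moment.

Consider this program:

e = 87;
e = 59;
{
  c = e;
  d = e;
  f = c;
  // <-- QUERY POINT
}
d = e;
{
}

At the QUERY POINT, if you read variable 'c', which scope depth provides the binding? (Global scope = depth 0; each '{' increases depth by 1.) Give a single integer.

Answer: 1

Derivation:
Step 1: declare e=87 at depth 0
Step 2: declare e=59 at depth 0
Step 3: enter scope (depth=1)
Step 4: declare c=(read e)=59 at depth 1
Step 5: declare d=(read e)=59 at depth 1
Step 6: declare f=(read c)=59 at depth 1
Visible at query point: c=59 d=59 e=59 f=59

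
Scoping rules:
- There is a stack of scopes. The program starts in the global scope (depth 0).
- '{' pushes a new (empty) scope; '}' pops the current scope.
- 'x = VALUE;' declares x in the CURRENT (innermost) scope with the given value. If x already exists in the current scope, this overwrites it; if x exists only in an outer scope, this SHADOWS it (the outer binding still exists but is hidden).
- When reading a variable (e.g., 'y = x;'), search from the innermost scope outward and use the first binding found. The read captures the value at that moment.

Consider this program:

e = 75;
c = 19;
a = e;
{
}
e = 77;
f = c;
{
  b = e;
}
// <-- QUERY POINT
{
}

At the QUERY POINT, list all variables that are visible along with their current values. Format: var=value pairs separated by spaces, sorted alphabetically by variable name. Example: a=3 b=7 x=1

Step 1: declare e=75 at depth 0
Step 2: declare c=19 at depth 0
Step 3: declare a=(read e)=75 at depth 0
Step 4: enter scope (depth=1)
Step 5: exit scope (depth=0)
Step 6: declare e=77 at depth 0
Step 7: declare f=(read c)=19 at depth 0
Step 8: enter scope (depth=1)
Step 9: declare b=(read e)=77 at depth 1
Step 10: exit scope (depth=0)
Visible at query point: a=75 c=19 e=77 f=19

Answer: a=75 c=19 e=77 f=19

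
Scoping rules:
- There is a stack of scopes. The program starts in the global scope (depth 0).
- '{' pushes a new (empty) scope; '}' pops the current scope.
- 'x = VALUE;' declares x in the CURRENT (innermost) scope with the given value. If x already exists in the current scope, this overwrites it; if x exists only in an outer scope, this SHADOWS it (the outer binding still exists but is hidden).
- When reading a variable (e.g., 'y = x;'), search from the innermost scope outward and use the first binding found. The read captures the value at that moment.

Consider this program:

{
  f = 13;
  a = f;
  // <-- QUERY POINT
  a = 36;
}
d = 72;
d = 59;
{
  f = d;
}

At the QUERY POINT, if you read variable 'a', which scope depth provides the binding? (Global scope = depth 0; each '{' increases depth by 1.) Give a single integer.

Answer: 1

Derivation:
Step 1: enter scope (depth=1)
Step 2: declare f=13 at depth 1
Step 3: declare a=(read f)=13 at depth 1
Visible at query point: a=13 f=13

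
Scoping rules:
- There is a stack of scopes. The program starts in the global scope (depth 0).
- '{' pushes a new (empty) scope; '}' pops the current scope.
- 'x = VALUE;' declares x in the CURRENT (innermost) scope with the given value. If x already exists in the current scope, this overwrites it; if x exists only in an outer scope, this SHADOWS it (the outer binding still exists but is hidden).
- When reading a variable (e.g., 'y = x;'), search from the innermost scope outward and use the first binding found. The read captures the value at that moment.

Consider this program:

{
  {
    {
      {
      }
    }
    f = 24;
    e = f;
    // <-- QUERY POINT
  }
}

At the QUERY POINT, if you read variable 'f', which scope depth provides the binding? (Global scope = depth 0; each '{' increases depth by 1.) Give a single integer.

Step 1: enter scope (depth=1)
Step 2: enter scope (depth=2)
Step 3: enter scope (depth=3)
Step 4: enter scope (depth=4)
Step 5: exit scope (depth=3)
Step 6: exit scope (depth=2)
Step 7: declare f=24 at depth 2
Step 8: declare e=(read f)=24 at depth 2
Visible at query point: e=24 f=24

Answer: 2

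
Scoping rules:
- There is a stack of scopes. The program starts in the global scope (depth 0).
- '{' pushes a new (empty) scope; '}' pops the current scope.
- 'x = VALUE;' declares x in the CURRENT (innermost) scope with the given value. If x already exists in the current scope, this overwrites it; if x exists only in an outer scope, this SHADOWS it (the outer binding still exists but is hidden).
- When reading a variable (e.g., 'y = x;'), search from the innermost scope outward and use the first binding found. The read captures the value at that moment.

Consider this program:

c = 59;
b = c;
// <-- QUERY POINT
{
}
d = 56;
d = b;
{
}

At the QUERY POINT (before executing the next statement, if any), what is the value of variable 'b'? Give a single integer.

Step 1: declare c=59 at depth 0
Step 2: declare b=(read c)=59 at depth 0
Visible at query point: b=59 c=59

Answer: 59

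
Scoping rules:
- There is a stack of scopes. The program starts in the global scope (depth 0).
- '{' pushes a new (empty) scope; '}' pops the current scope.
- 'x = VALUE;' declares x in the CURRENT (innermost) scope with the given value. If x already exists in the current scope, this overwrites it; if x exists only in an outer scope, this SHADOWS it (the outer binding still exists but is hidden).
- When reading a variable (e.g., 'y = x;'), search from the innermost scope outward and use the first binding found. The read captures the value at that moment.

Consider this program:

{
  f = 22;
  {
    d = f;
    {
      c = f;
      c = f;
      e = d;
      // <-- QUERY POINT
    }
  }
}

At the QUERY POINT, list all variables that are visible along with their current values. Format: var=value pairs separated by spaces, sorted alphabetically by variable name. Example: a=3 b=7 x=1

Answer: c=22 d=22 e=22 f=22

Derivation:
Step 1: enter scope (depth=1)
Step 2: declare f=22 at depth 1
Step 3: enter scope (depth=2)
Step 4: declare d=(read f)=22 at depth 2
Step 5: enter scope (depth=3)
Step 6: declare c=(read f)=22 at depth 3
Step 7: declare c=(read f)=22 at depth 3
Step 8: declare e=(read d)=22 at depth 3
Visible at query point: c=22 d=22 e=22 f=22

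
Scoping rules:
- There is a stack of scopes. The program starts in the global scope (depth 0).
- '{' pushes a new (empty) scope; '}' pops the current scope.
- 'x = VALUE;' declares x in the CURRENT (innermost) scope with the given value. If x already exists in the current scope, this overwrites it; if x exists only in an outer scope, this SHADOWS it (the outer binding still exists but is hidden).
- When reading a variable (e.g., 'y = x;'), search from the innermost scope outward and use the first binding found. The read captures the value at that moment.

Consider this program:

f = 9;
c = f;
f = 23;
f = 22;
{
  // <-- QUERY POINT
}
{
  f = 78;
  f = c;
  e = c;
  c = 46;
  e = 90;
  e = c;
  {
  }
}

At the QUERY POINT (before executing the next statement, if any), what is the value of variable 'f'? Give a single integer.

Answer: 22

Derivation:
Step 1: declare f=9 at depth 0
Step 2: declare c=(read f)=9 at depth 0
Step 3: declare f=23 at depth 0
Step 4: declare f=22 at depth 0
Step 5: enter scope (depth=1)
Visible at query point: c=9 f=22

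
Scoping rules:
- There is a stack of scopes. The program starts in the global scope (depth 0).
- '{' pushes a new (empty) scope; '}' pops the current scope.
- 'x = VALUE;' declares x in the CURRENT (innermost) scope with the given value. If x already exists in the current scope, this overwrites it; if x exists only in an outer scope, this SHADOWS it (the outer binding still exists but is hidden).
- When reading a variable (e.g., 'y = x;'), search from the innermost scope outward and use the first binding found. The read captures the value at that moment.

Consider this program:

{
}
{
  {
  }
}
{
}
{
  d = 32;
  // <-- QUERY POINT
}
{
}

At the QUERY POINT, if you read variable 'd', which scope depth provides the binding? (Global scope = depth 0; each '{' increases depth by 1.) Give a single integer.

Answer: 1

Derivation:
Step 1: enter scope (depth=1)
Step 2: exit scope (depth=0)
Step 3: enter scope (depth=1)
Step 4: enter scope (depth=2)
Step 5: exit scope (depth=1)
Step 6: exit scope (depth=0)
Step 7: enter scope (depth=1)
Step 8: exit scope (depth=0)
Step 9: enter scope (depth=1)
Step 10: declare d=32 at depth 1
Visible at query point: d=32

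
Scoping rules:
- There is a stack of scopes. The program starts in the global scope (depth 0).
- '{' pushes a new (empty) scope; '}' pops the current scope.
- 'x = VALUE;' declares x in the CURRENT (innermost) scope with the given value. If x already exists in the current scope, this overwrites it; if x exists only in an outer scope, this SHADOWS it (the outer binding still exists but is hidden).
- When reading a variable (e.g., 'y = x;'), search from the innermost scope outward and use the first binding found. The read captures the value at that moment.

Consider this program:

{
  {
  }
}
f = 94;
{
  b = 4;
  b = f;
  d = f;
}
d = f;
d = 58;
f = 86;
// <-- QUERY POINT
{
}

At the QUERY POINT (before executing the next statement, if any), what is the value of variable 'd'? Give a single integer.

Step 1: enter scope (depth=1)
Step 2: enter scope (depth=2)
Step 3: exit scope (depth=1)
Step 4: exit scope (depth=0)
Step 5: declare f=94 at depth 0
Step 6: enter scope (depth=1)
Step 7: declare b=4 at depth 1
Step 8: declare b=(read f)=94 at depth 1
Step 9: declare d=(read f)=94 at depth 1
Step 10: exit scope (depth=0)
Step 11: declare d=(read f)=94 at depth 0
Step 12: declare d=58 at depth 0
Step 13: declare f=86 at depth 0
Visible at query point: d=58 f=86

Answer: 58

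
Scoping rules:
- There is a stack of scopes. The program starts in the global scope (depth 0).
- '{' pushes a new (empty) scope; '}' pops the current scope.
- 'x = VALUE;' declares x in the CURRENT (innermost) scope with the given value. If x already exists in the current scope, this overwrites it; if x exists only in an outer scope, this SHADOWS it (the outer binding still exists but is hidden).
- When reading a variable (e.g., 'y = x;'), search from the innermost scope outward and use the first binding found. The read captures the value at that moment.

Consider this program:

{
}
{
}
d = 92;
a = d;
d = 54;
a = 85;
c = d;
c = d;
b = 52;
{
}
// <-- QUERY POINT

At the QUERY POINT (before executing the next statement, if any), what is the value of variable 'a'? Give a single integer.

Answer: 85

Derivation:
Step 1: enter scope (depth=1)
Step 2: exit scope (depth=0)
Step 3: enter scope (depth=1)
Step 4: exit scope (depth=0)
Step 5: declare d=92 at depth 0
Step 6: declare a=(read d)=92 at depth 0
Step 7: declare d=54 at depth 0
Step 8: declare a=85 at depth 0
Step 9: declare c=(read d)=54 at depth 0
Step 10: declare c=(read d)=54 at depth 0
Step 11: declare b=52 at depth 0
Step 12: enter scope (depth=1)
Step 13: exit scope (depth=0)
Visible at query point: a=85 b=52 c=54 d=54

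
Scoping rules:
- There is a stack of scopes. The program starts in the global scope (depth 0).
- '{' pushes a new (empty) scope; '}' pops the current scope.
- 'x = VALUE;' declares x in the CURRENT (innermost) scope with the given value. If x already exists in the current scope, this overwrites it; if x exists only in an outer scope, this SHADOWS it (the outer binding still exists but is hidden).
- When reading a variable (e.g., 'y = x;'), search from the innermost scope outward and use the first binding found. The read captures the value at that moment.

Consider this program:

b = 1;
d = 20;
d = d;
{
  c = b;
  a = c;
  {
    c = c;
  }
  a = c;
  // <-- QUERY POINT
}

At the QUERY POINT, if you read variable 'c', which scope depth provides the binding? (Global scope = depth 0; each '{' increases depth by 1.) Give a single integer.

Answer: 1

Derivation:
Step 1: declare b=1 at depth 0
Step 2: declare d=20 at depth 0
Step 3: declare d=(read d)=20 at depth 0
Step 4: enter scope (depth=1)
Step 5: declare c=(read b)=1 at depth 1
Step 6: declare a=(read c)=1 at depth 1
Step 7: enter scope (depth=2)
Step 8: declare c=(read c)=1 at depth 2
Step 9: exit scope (depth=1)
Step 10: declare a=(read c)=1 at depth 1
Visible at query point: a=1 b=1 c=1 d=20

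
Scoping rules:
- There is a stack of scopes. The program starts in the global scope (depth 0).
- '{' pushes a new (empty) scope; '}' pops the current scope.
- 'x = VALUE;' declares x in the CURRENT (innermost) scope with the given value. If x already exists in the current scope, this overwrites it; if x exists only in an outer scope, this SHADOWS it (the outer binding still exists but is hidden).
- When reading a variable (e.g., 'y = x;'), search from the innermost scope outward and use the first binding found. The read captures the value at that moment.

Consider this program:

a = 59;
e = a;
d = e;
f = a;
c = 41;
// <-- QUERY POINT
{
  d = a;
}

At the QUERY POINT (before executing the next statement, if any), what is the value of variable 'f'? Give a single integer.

Step 1: declare a=59 at depth 0
Step 2: declare e=(read a)=59 at depth 0
Step 3: declare d=(read e)=59 at depth 0
Step 4: declare f=(read a)=59 at depth 0
Step 5: declare c=41 at depth 0
Visible at query point: a=59 c=41 d=59 e=59 f=59

Answer: 59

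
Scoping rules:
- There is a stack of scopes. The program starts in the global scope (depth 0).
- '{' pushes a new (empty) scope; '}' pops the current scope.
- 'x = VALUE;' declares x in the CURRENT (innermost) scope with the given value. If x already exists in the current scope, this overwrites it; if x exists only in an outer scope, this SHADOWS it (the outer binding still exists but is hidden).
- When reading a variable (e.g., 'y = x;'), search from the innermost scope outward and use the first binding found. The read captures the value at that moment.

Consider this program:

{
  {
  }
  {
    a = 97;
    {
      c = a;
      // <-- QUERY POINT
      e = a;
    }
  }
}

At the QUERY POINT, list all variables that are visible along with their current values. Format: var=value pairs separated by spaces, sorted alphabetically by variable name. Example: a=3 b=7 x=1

Answer: a=97 c=97

Derivation:
Step 1: enter scope (depth=1)
Step 2: enter scope (depth=2)
Step 3: exit scope (depth=1)
Step 4: enter scope (depth=2)
Step 5: declare a=97 at depth 2
Step 6: enter scope (depth=3)
Step 7: declare c=(read a)=97 at depth 3
Visible at query point: a=97 c=97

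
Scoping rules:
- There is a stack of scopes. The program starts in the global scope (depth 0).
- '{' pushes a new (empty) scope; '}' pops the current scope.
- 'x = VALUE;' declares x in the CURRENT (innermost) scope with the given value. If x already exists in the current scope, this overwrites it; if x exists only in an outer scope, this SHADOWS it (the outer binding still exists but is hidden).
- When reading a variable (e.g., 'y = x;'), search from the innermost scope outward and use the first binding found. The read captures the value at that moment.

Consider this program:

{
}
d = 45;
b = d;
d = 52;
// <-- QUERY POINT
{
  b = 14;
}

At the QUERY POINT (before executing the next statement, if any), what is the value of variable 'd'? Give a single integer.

Answer: 52

Derivation:
Step 1: enter scope (depth=1)
Step 2: exit scope (depth=0)
Step 3: declare d=45 at depth 0
Step 4: declare b=(read d)=45 at depth 0
Step 5: declare d=52 at depth 0
Visible at query point: b=45 d=52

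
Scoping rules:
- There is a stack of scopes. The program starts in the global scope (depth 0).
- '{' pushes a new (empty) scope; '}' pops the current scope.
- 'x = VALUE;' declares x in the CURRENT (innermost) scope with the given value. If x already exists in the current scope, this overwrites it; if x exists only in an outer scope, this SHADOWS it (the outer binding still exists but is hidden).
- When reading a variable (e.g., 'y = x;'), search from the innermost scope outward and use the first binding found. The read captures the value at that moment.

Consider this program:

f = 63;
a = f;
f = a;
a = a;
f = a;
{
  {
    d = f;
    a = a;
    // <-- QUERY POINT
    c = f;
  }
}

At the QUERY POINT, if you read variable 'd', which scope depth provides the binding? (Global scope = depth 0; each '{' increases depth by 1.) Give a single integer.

Step 1: declare f=63 at depth 0
Step 2: declare a=(read f)=63 at depth 0
Step 3: declare f=(read a)=63 at depth 0
Step 4: declare a=(read a)=63 at depth 0
Step 5: declare f=(read a)=63 at depth 0
Step 6: enter scope (depth=1)
Step 7: enter scope (depth=2)
Step 8: declare d=(read f)=63 at depth 2
Step 9: declare a=(read a)=63 at depth 2
Visible at query point: a=63 d=63 f=63

Answer: 2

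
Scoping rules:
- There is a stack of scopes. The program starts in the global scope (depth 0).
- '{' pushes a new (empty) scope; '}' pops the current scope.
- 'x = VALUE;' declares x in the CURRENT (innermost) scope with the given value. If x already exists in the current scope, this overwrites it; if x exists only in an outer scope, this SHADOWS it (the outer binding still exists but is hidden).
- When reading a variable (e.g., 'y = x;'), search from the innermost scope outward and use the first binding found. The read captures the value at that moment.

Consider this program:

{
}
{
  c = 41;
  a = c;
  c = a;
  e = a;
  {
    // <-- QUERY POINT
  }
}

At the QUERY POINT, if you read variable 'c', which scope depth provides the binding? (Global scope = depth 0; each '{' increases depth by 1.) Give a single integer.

Step 1: enter scope (depth=1)
Step 2: exit scope (depth=0)
Step 3: enter scope (depth=1)
Step 4: declare c=41 at depth 1
Step 5: declare a=(read c)=41 at depth 1
Step 6: declare c=(read a)=41 at depth 1
Step 7: declare e=(read a)=41 at depth 1
Step 8: enter scope (depth=2)
Visible at query point: a=41 c=41 e=41

Answer: 1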